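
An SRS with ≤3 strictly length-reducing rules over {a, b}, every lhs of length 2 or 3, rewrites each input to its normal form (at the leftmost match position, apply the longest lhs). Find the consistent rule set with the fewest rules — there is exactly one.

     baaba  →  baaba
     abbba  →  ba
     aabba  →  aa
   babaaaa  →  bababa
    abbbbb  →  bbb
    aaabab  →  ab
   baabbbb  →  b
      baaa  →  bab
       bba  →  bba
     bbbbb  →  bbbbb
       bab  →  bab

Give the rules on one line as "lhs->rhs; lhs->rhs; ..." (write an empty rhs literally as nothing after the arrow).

  | baaba
  | abbba => ba
  | aabba => aa
  | babaaaa => bababa

aaa->ab; abb->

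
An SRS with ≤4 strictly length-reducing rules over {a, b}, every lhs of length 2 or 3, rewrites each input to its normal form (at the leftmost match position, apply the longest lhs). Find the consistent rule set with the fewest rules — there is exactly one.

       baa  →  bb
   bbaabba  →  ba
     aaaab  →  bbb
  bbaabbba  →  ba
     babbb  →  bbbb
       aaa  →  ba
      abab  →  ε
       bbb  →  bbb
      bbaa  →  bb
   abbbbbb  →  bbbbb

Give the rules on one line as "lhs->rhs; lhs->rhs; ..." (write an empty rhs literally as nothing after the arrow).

  | baa => bb
  | bbaabba => baabba => bbbba => bbba => bba => ba
  | aaaab => baab => bbb
  | bbaabbba => baabbba => bbbbba => bbbba => bbba => bba => ba

aa->b; ab->; bab->bb; bba->ba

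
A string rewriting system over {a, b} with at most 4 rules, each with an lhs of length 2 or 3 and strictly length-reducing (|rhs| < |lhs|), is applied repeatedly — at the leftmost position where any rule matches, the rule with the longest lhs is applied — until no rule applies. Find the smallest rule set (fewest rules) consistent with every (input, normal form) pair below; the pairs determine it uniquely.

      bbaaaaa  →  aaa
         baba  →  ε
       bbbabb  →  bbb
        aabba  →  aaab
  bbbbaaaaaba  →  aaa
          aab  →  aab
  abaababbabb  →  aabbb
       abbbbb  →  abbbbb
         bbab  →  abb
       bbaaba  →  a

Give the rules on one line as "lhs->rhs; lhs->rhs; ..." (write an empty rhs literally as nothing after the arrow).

ba->; baa->; bba->ab

  | bbaaaaa => abaaaa => aaa
  | baba => ba => ε
  | bbbabb => babbb => bbb
  | aabba => aaab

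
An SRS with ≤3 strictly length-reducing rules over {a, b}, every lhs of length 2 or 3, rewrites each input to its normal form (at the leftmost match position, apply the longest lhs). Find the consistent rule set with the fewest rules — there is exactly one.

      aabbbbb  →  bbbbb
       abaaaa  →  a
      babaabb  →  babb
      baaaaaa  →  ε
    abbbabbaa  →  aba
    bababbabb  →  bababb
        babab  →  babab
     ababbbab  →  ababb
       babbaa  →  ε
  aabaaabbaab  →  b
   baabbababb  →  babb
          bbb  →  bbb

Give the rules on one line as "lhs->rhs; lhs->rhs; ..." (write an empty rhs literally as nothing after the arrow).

  | aabbbbb => bbbbb
  | abaaaa => aaa => a
  | babaabb => babb
  | baaaaaa => aaaa => aa => ε

aa->; baa->; bba->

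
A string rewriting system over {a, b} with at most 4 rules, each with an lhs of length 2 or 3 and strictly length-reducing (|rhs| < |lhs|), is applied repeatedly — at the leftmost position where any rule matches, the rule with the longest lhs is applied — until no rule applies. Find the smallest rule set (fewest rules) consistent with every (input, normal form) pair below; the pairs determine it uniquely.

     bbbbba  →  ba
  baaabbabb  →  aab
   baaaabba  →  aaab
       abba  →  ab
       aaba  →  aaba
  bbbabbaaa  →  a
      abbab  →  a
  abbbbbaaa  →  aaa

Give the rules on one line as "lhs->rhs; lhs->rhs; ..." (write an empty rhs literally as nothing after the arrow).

baa->a; bb->; bba->b

  | bbbbba => bbba => ba
  | baaabbabb => aabbabb => aabbb => aab
  | baaaabba => aaabba => aaab
  | abba => ab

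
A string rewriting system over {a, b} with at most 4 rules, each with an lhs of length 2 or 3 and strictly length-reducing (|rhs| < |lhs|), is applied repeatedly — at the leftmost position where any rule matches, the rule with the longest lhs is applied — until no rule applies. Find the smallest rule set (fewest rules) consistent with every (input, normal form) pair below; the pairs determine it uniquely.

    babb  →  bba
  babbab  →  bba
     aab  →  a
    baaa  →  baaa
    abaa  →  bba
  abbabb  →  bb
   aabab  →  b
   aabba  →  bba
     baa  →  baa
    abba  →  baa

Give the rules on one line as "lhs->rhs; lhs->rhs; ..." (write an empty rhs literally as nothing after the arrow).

  | babb => bba
  | babbab => bbaab => bba
  | aab => a
  | baaa

ab->; aba->bb; abb->ba; bbb->bb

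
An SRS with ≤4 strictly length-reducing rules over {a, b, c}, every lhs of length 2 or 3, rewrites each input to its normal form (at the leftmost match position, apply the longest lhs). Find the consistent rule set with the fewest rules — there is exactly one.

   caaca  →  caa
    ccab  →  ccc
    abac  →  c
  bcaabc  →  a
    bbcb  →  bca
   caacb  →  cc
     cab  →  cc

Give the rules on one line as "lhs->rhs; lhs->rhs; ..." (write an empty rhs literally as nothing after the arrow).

ab->c; ac->; bcb->ca; bcc->a

  | caaca => caa
  | ccab => ccc
  | abac => cac => c
  | bcaabc => bcacc => bcc => a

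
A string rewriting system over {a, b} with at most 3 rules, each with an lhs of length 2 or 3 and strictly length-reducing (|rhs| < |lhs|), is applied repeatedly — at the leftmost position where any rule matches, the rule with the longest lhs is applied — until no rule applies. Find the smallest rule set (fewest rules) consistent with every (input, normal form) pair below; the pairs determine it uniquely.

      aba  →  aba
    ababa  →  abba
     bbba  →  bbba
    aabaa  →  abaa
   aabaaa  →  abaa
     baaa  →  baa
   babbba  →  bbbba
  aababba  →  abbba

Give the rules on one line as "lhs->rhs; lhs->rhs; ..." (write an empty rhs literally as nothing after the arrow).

aaa->aa; aab->ab; bab->bb

  | aba
  | ababa => abba
  | bbba
  | aabaa => abaa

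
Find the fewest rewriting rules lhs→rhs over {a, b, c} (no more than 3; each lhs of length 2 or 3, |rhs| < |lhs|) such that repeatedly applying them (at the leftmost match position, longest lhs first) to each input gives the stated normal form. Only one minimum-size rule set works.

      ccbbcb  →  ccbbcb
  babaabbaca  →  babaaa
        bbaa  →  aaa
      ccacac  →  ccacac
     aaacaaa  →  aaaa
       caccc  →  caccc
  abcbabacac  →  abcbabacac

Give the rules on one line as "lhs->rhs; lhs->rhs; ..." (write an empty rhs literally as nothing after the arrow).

  | ccbbcb
  | babaabbaca => babaaaaca => babaaa
  | bbaa => aaa
  | ccacac

aac->; bba->aa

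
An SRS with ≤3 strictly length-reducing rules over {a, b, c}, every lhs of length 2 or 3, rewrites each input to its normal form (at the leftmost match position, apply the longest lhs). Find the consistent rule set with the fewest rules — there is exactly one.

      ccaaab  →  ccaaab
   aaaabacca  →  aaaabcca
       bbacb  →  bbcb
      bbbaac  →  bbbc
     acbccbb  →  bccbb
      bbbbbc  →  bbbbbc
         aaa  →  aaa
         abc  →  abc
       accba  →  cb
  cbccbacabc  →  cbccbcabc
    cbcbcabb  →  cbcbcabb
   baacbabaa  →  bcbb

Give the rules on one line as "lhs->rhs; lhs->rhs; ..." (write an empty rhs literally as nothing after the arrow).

ac->; ba->b

  | ccaaab
  | aaaabacca => aaaabcca
  | bbacb => bbcb
  | bbbaac => bbbac => bbbc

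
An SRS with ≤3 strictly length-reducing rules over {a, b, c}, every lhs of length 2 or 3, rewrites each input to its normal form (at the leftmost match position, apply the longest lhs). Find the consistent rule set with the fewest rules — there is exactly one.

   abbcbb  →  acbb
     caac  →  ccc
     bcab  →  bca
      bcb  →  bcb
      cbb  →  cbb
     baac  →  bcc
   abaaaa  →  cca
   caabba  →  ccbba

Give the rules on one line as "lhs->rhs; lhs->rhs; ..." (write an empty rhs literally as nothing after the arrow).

aa->c; ab->a

  | abbcbb => abcbb => acbb
  | caac => ccc
  | bcab => bca
  | bcb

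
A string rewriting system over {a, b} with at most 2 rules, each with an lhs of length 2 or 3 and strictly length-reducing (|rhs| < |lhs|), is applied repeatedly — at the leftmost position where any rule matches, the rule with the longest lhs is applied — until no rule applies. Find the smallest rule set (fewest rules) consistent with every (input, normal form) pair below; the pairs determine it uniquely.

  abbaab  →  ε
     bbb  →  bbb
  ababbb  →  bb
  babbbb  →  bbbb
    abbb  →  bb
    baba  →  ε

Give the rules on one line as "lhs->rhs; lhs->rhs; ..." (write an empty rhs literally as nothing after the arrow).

ab->; ba->

  | abbaab => baab => ab => ε
  | bbb
  | ababbb => abbb => bb
  | babbbb => bbbb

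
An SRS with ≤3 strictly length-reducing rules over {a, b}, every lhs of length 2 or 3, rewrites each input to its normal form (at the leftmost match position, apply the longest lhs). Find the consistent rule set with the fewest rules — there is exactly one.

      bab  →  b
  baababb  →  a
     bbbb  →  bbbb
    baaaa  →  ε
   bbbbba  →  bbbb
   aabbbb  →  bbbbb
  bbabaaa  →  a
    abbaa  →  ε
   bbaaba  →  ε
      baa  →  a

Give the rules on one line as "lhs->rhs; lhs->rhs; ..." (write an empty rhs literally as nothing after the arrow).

aa->b; abb->a; ba->

  | bab => b
  | baababb => ababb => abb => a
  | bbbb
  | baaaa => aaa => ba => ε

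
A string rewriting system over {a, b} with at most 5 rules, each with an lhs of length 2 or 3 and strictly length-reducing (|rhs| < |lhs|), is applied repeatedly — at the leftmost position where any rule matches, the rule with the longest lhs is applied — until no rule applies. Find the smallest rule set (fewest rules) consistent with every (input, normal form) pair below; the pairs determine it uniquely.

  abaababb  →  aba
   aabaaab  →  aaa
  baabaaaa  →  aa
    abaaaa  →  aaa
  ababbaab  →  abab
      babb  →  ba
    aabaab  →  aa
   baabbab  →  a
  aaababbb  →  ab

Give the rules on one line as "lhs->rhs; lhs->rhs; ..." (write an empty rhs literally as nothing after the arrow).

aab->a; baa->; bb->; bba->ab

  | abaababb => ababb => aba
  | aabaaab => aaaab => aaa
  | baabaaaa => baaaa => aa
  | abaaaa => aaa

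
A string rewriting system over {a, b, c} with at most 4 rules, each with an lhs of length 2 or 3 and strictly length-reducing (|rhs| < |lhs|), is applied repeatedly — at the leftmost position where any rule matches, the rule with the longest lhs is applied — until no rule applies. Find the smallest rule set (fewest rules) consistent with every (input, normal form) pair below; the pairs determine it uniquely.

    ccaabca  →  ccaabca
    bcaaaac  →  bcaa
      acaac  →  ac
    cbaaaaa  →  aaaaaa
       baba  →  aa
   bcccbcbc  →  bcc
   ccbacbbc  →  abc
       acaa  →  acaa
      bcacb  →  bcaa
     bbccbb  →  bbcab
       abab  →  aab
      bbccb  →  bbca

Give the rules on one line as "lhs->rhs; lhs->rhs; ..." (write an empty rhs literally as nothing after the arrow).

  | ccaabca
  | bcaaaac => bcaa
  | acaac => ac
  | cbaaaaa => aaaaaa

aac->; ba->a; cb->a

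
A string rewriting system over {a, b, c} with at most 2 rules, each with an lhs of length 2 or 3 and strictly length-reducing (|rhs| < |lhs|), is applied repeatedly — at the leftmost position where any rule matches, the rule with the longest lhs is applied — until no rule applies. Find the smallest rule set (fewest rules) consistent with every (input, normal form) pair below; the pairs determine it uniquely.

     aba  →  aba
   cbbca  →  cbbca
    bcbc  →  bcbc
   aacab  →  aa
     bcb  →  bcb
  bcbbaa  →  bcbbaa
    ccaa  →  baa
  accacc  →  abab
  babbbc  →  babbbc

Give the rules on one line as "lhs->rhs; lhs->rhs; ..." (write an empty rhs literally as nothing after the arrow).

  | aba
  | cbbca
  | bcbc
  | aacab => aa

cab->; cc->b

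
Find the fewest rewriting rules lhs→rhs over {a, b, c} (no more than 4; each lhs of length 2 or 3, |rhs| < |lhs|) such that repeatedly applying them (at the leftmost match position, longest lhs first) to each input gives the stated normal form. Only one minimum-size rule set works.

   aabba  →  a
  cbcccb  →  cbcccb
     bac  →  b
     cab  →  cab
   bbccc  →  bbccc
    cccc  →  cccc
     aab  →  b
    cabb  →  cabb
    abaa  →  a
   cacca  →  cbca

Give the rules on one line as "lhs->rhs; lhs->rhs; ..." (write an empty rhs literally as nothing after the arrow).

aa->; ac->b; ba->a

  | aabba => bba => ba => a
  | cbcccb
  | bac => ac => b
  | cab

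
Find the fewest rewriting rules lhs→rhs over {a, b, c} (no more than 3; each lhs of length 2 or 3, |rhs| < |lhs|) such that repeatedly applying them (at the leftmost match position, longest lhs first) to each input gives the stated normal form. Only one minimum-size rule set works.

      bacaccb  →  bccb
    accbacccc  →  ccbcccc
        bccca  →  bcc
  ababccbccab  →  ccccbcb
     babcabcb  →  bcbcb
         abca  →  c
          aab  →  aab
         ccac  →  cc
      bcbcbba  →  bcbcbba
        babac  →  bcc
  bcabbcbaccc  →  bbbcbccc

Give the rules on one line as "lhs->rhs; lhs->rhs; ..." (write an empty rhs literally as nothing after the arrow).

abc->cc; ac->c; ca->

  | bacaccb => bcaccb => bccb
  | accbacccc => ccbacccc => ccbcccc
  | bccca => bcc
  | ababccbccab => abcccbccab => ccccbccab => ccccbcb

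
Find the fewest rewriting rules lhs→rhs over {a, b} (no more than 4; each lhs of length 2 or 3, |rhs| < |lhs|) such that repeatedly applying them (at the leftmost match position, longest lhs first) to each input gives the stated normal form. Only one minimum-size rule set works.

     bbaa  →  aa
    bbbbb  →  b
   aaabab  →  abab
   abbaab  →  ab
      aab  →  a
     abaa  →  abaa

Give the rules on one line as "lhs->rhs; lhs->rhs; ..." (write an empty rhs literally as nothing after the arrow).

aaa->a; aab->a; bb->

  | bbaa => aa
  | bbbbb => bbb => b
  | aaabab => abab
  | abbaab => aaab => ab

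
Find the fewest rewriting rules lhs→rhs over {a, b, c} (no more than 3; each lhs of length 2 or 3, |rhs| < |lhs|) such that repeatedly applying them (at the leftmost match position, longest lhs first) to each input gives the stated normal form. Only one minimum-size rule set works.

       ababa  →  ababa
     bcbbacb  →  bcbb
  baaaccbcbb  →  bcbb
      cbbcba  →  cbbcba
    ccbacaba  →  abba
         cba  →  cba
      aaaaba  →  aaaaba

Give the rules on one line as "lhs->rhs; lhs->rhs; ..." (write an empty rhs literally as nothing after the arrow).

  | ababa
  | bcbbacb => bcbb
  | baaaccbcbb => bacbcbb => bcbb
  | cbbcba

aac->; bac->; cca->ab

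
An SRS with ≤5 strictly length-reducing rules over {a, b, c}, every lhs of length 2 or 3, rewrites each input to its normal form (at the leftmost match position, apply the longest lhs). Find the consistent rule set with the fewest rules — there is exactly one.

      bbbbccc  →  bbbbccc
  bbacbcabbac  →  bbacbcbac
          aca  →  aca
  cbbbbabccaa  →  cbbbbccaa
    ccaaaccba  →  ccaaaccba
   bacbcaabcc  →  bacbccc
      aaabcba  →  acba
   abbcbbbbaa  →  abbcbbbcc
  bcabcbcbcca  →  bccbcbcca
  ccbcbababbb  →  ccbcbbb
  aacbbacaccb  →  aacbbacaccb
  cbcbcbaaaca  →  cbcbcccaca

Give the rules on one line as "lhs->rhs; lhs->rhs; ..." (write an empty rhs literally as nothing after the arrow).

aab->; baa->cc; bab->b; cab->c

  | bbbbccc
  | bbacbcabbac => bbacbcbac
  | aca
  | cbbbbabccaa => cbbbbccaa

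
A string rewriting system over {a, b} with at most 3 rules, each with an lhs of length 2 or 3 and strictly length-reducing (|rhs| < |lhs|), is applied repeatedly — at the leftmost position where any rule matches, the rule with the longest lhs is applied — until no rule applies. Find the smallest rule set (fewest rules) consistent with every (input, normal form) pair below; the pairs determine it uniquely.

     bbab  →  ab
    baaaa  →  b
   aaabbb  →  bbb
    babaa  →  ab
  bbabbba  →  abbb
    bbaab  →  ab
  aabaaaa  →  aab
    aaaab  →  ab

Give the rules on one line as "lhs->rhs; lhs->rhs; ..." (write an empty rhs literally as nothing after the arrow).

aaa->; ba->b; bab->ab

  | bbab => bab => ab
  | baaaa => baaa => baa => ba => b
  | aaabbb => bbb
  | babaa => abaa => aba => ab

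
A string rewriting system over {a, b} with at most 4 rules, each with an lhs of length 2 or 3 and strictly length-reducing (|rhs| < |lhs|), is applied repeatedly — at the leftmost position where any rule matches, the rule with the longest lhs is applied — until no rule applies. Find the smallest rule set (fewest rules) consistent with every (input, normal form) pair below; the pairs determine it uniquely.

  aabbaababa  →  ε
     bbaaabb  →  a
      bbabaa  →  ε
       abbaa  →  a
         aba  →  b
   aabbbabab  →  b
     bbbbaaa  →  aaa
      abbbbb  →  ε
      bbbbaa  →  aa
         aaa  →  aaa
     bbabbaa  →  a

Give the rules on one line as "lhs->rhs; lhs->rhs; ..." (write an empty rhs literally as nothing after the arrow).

  | aabbaababa => abaababa => bababa => baba => ba => ε
  | bbaaabb => aaabb => aab => a
  | bbabaa => abaa => ba => ε
  | abbaa => baa => a

ab->; aba->b; ba->; bb->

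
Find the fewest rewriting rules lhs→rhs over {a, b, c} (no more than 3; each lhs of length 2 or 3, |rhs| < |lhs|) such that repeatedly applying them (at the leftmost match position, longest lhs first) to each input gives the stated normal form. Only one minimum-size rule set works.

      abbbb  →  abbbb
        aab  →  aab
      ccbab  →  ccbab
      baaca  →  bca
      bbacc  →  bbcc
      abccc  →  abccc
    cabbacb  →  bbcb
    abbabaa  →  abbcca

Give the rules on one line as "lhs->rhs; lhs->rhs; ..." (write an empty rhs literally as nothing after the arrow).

aba->cc; ac->c; cab->b

  | abbbb
  | aab
  | ccbab
  | baaca => baca => bca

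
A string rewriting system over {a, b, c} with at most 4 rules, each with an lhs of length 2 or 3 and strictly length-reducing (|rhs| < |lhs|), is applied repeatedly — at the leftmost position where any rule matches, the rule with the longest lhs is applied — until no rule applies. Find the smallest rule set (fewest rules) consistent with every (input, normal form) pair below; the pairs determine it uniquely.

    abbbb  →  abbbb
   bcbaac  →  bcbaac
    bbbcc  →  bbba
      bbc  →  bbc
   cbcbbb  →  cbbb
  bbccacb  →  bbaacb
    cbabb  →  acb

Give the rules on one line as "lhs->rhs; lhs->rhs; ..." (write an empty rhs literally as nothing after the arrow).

bab->cc; cbc->c; cc->a

  | abbbb
  | bcbaac
  | bbbcc => bbba
  | bbc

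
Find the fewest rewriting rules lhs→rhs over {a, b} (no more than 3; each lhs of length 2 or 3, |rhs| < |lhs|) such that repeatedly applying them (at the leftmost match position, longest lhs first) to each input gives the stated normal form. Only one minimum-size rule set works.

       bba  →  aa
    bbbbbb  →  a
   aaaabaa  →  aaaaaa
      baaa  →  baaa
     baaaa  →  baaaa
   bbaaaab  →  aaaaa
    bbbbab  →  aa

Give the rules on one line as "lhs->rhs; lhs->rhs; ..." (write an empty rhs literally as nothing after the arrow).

ab->a; bb->a

  | bba => aa
  | bbbbbb => abbbb => abbb => abb => ab => a
  | aaaabaa => aaaaaa
  | baaa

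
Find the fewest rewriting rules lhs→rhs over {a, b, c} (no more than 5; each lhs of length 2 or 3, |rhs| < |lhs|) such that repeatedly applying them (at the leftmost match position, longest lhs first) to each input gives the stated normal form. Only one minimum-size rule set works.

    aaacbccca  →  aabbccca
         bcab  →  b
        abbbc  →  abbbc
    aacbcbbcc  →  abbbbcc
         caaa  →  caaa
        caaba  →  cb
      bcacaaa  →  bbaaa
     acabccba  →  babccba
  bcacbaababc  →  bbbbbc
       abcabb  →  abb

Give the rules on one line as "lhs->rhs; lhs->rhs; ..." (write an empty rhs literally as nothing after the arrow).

aba->c; ac->b; bcb->bb; cab->

  | aaacbccca => aabbccca
  | bcab => b
  | abbbc
  | aacbcbbcc => abbcbbcc => abbbbcc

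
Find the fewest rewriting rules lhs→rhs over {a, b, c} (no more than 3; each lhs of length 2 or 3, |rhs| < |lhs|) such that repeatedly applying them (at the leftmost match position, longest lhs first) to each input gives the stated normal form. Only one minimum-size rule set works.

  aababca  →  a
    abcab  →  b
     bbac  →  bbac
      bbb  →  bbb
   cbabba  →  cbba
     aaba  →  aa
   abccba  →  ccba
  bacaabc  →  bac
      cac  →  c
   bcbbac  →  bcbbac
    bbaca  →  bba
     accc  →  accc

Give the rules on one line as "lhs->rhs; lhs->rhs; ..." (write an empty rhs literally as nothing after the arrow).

  | aababca => aabca => aca => a
  | abcab => cab => b
  | bbac
  | bbb

ab->; ca->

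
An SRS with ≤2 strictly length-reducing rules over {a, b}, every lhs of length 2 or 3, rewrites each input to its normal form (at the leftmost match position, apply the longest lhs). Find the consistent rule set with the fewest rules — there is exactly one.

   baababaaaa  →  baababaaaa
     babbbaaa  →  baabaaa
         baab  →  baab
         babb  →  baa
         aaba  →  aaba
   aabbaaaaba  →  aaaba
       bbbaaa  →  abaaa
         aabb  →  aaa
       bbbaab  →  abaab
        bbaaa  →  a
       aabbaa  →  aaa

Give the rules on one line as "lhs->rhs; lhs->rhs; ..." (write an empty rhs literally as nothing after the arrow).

  | baababaaaa
  | babbbaaa => baabaaa
  | baab
  | babb => baa

bb->a; bba->bb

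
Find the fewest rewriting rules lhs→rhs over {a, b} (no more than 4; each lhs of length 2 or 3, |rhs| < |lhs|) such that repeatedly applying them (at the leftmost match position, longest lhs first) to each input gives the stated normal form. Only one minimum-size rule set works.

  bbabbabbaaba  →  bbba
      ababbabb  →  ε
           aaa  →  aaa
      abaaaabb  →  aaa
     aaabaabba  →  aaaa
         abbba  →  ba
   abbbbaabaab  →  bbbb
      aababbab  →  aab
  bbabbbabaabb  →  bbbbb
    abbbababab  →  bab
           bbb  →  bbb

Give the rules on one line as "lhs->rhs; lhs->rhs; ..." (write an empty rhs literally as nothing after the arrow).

  | bbabbabbaaba => bbabbaaba => bbaaba => bbba
  | ababbabb => abbabb => abb => ε
  | aaa
  | abaaaabb => aaaabb => aaa

aba->a; abb->; baa->b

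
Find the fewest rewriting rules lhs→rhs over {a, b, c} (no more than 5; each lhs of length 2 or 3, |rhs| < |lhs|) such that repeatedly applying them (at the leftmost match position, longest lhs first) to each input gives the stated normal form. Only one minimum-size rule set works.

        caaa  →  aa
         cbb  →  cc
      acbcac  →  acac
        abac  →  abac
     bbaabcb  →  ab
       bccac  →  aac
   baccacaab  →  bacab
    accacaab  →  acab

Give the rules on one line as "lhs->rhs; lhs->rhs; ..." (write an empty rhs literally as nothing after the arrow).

  | caaa => aa
  | cbb => cc
  | acbcac => acac
  | abac

bb->c; bc->; bcc->a; caa->a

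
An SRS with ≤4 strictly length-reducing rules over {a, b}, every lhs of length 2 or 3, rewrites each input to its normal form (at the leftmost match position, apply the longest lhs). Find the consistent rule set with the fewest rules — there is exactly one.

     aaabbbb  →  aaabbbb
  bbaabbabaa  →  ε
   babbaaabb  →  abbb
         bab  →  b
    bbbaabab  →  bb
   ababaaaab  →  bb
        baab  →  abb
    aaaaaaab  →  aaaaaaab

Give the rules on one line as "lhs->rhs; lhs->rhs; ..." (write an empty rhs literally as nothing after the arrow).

aba->b; ba->; baa->ab; bba->b

  | aaabbbb
  | bbaabbabaa => babbabaa => bbabaa => bbaa => ba => ε
  | babbaaabb => bbaaabb => baabb => abbb
  | bab => b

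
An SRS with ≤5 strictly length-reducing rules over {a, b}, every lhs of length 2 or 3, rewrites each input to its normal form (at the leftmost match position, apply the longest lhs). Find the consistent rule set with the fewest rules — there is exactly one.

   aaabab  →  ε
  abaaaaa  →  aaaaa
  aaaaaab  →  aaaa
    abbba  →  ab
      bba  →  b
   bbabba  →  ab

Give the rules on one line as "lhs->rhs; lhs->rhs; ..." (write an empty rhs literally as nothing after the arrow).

aab->; ba->; bab->ab; bbb->bb

  | aaabab => aab => ε
  | abaaaaa => aaaaa
  | aaaaaab => aaaa
  | abbba => abba => ab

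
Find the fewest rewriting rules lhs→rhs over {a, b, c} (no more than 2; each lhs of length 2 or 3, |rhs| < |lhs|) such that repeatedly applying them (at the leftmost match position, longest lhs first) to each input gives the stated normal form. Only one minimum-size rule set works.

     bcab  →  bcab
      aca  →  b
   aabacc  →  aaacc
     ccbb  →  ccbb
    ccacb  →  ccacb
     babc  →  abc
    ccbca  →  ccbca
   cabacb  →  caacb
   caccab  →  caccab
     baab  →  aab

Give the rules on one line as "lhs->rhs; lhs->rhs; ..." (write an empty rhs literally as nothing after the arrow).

  | bcab
  | aca => b
  | aabacc => aaacc
  | ccbb

aca->b; ba->a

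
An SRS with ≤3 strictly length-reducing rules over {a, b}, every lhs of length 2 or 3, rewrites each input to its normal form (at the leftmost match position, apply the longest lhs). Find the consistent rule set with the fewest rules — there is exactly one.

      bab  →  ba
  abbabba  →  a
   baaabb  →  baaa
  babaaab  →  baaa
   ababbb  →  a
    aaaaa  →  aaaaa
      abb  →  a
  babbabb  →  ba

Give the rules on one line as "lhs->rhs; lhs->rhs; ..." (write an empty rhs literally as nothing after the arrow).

ab->a; aba->a

  | bab => ba
  | abbabba => ababba => abba => aba => a
  | baaabb => baaab => baaa
  | babaaab => baaab => baaa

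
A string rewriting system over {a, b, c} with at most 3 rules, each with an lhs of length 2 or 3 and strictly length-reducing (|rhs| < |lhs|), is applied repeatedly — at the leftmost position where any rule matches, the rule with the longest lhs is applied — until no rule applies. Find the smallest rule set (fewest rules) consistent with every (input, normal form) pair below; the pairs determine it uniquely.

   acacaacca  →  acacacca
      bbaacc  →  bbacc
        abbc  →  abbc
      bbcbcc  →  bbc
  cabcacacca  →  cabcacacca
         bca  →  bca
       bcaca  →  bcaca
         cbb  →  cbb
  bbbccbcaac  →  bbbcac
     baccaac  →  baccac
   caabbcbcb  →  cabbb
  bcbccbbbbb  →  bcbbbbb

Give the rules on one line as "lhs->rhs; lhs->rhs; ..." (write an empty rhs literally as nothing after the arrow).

aa->a; cbc->

  | acacaacca => acacacca
  | bbaacc => bbacc
  | abbc
  | bbcbcc => bbc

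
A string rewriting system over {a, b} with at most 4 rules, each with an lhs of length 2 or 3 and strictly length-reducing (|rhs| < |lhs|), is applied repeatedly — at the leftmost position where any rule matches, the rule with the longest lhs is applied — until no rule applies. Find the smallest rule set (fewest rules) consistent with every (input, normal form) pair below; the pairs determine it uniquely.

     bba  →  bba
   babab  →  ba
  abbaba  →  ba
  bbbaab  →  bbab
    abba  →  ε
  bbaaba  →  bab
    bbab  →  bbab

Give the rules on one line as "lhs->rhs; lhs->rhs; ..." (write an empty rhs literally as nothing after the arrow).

  | bba
  | babab => babb => ba
  | abbaba => aaba => ba
  | bbbaab => bbab

aa->; aba->ab; abb->a; baa->a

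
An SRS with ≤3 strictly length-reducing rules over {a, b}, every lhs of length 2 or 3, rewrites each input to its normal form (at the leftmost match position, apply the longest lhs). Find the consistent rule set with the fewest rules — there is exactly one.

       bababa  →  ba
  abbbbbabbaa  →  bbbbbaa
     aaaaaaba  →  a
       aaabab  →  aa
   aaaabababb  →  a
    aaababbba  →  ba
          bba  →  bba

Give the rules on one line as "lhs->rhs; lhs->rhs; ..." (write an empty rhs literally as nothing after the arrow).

aaa->a; ab->a; abb->b

  | bababa => baaba => baaa => ba
  | abbbbbabbaa => bbbbabbaa => bbbbbaa
  | aaaaaaba => aaaaba => aaba => aaa => a
  | aaabab => abab => aab => aa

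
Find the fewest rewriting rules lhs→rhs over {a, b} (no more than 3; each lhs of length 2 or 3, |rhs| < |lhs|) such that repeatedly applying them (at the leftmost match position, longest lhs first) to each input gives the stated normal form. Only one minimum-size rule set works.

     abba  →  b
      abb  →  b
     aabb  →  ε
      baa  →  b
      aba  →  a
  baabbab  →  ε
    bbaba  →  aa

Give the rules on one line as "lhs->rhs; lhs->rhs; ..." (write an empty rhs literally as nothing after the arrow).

ab->; ba->b; bb->a

  | abba => ba => b
  | abb => b
  | aabb => ab => ε
  | baa => ba => b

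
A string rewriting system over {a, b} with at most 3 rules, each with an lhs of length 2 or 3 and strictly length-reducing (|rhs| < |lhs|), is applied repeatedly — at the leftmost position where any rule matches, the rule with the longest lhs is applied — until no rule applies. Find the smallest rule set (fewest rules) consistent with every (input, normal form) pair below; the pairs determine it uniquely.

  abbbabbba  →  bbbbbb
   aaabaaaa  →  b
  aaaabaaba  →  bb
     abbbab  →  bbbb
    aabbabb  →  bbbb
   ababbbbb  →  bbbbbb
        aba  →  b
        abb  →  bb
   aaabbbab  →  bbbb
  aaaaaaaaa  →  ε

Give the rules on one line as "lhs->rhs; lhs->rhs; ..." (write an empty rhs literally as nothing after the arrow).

  | abbbabbba => bbbabbba => bbbbbba => bbbbbb
  | aaabaaaa => baaaa => baaa => baa => ba => b
  | aaaabaaba => abaaba => baaba => baba => bba => bb
  | abbbab => bbbab => bbbb

aaa->; ab->b; ba->b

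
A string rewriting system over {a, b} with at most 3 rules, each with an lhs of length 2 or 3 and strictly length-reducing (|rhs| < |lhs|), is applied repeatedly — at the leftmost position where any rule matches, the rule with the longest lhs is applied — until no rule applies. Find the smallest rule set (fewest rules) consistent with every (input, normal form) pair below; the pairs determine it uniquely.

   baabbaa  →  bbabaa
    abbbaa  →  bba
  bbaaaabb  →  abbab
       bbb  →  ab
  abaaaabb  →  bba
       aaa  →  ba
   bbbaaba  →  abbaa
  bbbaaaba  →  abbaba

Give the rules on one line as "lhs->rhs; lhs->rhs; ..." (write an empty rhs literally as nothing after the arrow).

  | baabbaa => bbabaa
  | abbbaa => aabaa => baaa => bba
  | bbaaaabb => bbbaabb => abaabb => abbab
  | bbb => ab

aaa->ba; aab->ba; bbb->ab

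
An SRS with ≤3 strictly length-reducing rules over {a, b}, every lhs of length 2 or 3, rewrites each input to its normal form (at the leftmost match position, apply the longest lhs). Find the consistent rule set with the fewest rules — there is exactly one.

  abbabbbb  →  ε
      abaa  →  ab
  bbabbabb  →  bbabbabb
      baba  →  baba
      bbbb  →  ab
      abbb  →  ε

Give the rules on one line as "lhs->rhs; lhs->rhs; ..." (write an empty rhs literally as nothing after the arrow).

  | abbabbbb => abbaab => abbb => aa => ε
  | abaa => ab
  | bbabbabb
  | baba

aa->; bbb->a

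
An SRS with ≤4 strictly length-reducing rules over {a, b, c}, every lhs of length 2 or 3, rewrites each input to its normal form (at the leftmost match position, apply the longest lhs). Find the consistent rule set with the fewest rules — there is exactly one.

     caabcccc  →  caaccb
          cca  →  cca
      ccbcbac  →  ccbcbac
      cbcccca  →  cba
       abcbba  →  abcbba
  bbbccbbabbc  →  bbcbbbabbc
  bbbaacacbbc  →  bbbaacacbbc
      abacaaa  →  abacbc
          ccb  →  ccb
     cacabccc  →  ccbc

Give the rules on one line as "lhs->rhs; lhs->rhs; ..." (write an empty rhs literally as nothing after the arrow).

  | caabcccc => caacbcc => caaccb
  | cca
  | ccbcbac
  | cbcccca => ccbcca => cccba => cba

aaa->bc; bcc->cb; cab->bc; ccc->c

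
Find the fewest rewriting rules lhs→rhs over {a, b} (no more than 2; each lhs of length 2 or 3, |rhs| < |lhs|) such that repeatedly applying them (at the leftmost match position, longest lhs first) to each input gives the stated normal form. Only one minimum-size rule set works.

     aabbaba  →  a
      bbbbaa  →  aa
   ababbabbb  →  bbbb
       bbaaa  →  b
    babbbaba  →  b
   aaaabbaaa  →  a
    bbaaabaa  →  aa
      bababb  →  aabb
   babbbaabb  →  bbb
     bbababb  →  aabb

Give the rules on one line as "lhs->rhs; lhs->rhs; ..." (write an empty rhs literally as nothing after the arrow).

  | aabbaba => aababa => aaaba => bba => ba => a
  | bbbbaa => bbbaa => bbaa => baa => aa
  | ababbabbb => aabbabbb => aababbb => aaabbb => bbbb
  | bbaaa => baaa => aaa => b

aaa->b; ba->a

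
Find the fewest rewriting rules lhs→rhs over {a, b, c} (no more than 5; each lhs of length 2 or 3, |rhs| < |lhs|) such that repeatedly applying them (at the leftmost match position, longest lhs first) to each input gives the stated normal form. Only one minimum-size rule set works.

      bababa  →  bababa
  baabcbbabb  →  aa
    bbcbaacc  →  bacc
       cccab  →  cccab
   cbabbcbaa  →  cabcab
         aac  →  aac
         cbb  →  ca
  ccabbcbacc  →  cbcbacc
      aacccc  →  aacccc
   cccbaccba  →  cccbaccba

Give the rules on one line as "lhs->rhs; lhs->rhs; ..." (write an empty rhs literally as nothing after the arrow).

  | bababa
  | baabcbbabb => abbcbbabb => aacbbabb => acababb => acabaa => acaab => abb => aa
  | bbcbaacc => acbaacc => caaacc => bacc
  | cccab

acb->ca; baa->ab; bb->a; caa->b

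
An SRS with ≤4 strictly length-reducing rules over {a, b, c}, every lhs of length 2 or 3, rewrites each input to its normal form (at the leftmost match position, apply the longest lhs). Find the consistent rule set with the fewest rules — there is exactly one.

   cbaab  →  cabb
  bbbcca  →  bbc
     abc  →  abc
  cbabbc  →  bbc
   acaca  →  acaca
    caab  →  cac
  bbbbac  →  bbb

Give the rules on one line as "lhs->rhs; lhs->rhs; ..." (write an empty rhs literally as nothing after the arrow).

  | cbaab => cabb
  | bbbcca => bbba => bbc
  | abc
  | cbabbc => ccbbc => bbc

aab->ac; ba->c; baa->ab; cc->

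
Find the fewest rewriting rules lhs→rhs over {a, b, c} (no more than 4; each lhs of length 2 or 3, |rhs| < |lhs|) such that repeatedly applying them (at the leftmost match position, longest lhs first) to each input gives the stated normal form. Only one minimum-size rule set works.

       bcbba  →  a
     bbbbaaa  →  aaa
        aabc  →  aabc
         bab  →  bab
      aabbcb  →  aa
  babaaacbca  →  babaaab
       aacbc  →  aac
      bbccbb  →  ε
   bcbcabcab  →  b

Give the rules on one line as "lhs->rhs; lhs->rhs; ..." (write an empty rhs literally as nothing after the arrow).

bb->; ca->b; cb->

  | bcbba => bba => a
  | bbbbaaa => bbaaa => aaa
  | aabc
  | bab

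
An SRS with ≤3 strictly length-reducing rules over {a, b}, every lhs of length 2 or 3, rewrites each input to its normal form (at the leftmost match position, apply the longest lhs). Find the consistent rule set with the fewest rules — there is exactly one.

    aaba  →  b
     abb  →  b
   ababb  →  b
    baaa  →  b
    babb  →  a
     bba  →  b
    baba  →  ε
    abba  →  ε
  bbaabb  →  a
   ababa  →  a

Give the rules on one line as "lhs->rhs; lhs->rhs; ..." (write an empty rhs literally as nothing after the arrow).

aa->b; ba->; bb->a

  | aaba => bba => aa => b
  | abb => aa => b
  | ababb => abb => aa => b
  | baaa => aa => b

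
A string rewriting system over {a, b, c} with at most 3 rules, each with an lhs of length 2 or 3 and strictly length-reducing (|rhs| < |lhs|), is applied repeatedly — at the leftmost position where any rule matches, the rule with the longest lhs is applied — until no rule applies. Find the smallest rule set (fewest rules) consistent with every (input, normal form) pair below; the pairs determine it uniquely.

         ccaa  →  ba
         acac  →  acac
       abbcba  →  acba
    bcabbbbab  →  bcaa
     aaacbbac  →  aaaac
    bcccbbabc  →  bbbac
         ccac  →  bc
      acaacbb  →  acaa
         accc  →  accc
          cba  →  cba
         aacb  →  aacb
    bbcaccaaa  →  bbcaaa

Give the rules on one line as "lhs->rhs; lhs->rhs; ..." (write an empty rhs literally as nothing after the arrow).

  | ccaa => ba
  | acac
  | abbcba => abcba => acba
  | bcabbbbab => bcabbbab => bcabbab => bcabab => bcaab => bcaa

ab->a; cbb->bb; cca->b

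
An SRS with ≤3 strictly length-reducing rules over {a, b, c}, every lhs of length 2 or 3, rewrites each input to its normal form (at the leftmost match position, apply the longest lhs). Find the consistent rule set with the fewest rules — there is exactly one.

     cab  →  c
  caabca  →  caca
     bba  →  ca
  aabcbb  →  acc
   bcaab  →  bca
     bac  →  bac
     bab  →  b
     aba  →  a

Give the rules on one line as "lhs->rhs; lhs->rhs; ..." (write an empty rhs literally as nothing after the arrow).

  | cab => c
  | caabca => caca
  | bba => ca
  | aabcbb => acbb => acc

ab->; bb->c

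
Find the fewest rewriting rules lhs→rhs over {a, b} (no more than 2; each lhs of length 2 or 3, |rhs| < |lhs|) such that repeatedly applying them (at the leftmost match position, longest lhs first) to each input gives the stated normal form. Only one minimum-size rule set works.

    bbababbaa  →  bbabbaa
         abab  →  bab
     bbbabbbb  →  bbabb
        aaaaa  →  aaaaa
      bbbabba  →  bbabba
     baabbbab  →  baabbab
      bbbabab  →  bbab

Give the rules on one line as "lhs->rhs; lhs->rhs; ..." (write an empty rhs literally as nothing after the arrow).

aba->ba; bbb->bb

  | bbababbaa => bbbabbaa => bbabbaa
  | abab => bab
  | bbbabbbb => bbabbbb => bbabbb => bbabb
  | aaaaa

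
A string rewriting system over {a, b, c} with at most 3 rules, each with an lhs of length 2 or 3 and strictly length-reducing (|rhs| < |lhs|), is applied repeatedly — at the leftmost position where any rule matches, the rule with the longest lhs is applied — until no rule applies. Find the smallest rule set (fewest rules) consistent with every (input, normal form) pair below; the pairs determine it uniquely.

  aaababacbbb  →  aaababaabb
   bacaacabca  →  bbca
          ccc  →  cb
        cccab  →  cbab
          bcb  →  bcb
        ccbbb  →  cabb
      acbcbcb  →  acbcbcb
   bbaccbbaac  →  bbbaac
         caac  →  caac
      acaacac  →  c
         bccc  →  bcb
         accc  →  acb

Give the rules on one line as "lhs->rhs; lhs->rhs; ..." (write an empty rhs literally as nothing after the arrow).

  | aaababacbbb => aaababaabb
  | bacaacabca => bacabca => bbca
  | ccc => cb
  | cccab => cbab

aca->; cbb->ab; ccc->cb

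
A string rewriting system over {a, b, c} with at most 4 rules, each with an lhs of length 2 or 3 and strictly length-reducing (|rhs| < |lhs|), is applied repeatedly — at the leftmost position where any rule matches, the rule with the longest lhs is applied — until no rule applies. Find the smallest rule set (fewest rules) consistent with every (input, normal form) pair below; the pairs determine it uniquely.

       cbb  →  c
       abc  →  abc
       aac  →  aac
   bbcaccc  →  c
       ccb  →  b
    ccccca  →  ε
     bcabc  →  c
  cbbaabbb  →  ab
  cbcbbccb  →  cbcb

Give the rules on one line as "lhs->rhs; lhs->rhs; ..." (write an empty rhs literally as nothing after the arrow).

  | cbb => c
  | abc
  | aac
  | bbcaccc => caccc => ccc => c

bb->; ca->; cc->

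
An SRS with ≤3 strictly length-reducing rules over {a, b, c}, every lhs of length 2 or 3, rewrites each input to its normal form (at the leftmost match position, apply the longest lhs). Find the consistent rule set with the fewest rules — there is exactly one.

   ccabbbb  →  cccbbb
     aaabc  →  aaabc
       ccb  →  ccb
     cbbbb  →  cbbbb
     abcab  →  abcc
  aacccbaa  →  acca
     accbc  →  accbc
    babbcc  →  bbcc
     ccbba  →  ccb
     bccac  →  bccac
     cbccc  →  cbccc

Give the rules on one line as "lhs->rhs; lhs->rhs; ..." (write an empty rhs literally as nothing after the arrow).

  | ccabbbb => cccbbb
  | aaabc
  | ccb
  | cbbbb

aac->a; ba->; cab->cc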